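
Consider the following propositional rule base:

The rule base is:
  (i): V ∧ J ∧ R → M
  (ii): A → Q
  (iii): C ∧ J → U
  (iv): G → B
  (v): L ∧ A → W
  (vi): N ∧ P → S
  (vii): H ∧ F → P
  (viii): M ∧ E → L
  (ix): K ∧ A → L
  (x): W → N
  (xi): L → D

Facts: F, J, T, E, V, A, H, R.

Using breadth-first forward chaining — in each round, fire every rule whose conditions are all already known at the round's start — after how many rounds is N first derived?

Round 1: (i) [V ∧ J ∧ R → M]; (ii) [A → Q]; (vii) [H ∧ F → P]. New: M, Q, P.
Round 2: (viii) [M ∧ E → L]. New: L.
Round 3: (v) [L ∧ A → W]; (xi) [L → D]. New: W, D.
Round 4: (x) [W → N]. New: N.
N first appears in round 4.

4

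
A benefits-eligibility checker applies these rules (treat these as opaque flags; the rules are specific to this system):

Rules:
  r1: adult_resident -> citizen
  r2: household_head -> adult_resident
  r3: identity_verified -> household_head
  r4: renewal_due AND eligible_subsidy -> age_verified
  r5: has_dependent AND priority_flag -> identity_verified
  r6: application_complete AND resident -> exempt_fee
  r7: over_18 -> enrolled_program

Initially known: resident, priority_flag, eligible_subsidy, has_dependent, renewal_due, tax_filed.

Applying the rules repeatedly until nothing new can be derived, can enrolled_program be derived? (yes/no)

Round 1 fires r4, r5, giving age_verified, identity_verified.
Round 2 fires r3, giving household_head.
Round 3 fires r2, giving adult_resident.
Round 4 fires r1, giving citizen.
Fixed point reached. enrolled_program is concluded only by r7; r7 needs over_18 (never derived).

no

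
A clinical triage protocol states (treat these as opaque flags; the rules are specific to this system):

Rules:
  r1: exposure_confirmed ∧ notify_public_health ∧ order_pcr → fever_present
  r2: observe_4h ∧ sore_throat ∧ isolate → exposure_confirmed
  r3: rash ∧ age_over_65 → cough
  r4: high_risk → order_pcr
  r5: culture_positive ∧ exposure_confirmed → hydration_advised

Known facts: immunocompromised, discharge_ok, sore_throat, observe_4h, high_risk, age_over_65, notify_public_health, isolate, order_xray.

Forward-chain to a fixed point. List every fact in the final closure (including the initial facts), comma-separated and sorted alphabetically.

age_over_65, discharge_ok, exposure_confirmed, fever_present, high_risk, immunocompromised, isolate, notify_public_health, observe_4h, order_pcr, order_xray, sore_throat

Round 1 fires r2, r4, giving exposure_confirmed, order_pcr.
Round 2 fires r1, giving fever_present.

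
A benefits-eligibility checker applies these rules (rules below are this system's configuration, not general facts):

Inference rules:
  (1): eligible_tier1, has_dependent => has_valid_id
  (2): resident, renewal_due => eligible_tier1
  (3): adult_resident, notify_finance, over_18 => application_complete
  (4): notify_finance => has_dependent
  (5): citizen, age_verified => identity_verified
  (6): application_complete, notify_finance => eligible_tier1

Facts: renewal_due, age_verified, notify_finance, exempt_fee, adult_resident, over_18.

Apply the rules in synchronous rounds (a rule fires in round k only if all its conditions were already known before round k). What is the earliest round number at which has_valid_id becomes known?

3

Round 1: (3) [adult_resident, notify_finance, over_18 => application_complete]; (4) [notify_finance => has_dependent]. Adds application_complete, has_dependent.
Round 2: (6) [application_complete, notify_finance => eligible_tier1]. Adds eligible_tier1.
Round 3: (1) [eligible_tier1, has_dependent => has_valid_id]. Adds has_valid_id.
has_valid_id first appears in round 3.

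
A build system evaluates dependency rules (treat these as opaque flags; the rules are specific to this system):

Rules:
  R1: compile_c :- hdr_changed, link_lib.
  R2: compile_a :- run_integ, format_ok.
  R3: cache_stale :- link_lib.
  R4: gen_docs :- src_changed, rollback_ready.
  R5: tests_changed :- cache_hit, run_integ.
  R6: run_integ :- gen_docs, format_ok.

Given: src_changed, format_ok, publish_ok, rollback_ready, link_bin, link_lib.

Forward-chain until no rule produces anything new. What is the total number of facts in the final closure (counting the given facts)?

10

Round 1: R3 [cache_stale :- link_lib.]; R4 [gen_docs :- src_changed, rollback_ready.]. New: cache_stale, gen_docs.
Round 2: R6 [run_integ :- gen_docs, format_ok.]. New: run_integ.
Round 3: R2 [compile_a :- run_integ, format_ok.]. New: compile_a.
Closure: {cache_stale, compile_a, format_ok, gen_docs, link_bin, link_lib, publish_ok, rollback_ready, run_integ, src_changed} — 10 facts.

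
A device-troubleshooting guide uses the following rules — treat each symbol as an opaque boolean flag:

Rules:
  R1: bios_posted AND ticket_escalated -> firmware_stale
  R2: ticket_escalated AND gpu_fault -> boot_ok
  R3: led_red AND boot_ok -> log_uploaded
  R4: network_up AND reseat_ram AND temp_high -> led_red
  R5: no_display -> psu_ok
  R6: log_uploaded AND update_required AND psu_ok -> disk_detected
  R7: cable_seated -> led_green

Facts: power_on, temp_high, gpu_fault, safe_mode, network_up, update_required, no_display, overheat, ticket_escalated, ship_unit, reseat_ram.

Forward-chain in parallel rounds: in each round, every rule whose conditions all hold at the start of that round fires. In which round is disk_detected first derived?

Round 1: R2 [ticket_escalated AND gpu_fault -> boot_ok]; R4 [network_up AND reseat_ram AND temp_high -> led_red]; R5 [no_display -> psu_ok]. Adds boot_ok, led_red, psu_ok.
Round 2: R3 [led_red AND boot_ok -> log_uploaded]. Adds log_uploaded.
Round 3: R6 [log_uploaded AND update_required AND psu_ok -> disk_detected]. Adds disk_detected.
disk_detected first appears in round 3.

3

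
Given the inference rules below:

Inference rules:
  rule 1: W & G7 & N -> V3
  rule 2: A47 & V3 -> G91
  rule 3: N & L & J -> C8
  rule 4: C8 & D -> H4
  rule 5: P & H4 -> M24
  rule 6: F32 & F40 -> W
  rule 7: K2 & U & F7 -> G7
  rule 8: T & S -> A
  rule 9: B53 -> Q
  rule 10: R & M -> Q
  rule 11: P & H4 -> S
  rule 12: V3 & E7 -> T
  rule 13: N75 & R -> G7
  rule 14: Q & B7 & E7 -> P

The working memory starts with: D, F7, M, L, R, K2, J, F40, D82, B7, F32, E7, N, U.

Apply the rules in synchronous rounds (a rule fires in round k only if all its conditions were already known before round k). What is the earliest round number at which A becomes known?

Round 1: rule 3 [N & L & J -> C8]; rule 6 [F32 & F40 -> W]; rule 7 [K2 & U & F7 -> G7]; rule 10 [R & M -> Q]. Adds C8, W, G7, Q.
Round 2: rule 1 [W & G7 & N -> V3]; rule 4 [C8 & D -> H4]; rule 14 [Q & B7 & E7 -> P]. Adds V3, H4, P.
Round 3: rule 5 [P & H4 -> M24]; rule 11 [P & H4 -> S]; rule 12 [V3 & E7 -> T]. Adds M24, S, T.
Round 4: rule 8 [T & S -> A]. Adds A.
A first appears in round 4.

4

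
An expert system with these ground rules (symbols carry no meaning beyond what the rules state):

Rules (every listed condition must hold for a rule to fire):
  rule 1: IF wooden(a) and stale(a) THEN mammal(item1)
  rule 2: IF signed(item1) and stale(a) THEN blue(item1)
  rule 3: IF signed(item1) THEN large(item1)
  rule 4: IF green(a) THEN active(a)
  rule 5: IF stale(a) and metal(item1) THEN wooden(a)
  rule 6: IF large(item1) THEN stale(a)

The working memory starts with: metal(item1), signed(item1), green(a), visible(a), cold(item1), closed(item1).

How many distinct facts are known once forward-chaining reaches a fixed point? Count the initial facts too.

Round 1 fires rule 3, rule 4, giving large(item1), active(a).
Round 2 fires rule 6, giving stale(a).
Round 3 fires rule 2, rule 5, giving blue(item1), wooden(a).
Round 4 fires rule 1, giving mammal(item1).
Closure: {active(a), blue(item1), closed(item1), cold(item1), green(a), large(item1), mammal(item1), metal(item1), signed(item1), stale(a), visible(a), wooden(a)} — 12 facts.

12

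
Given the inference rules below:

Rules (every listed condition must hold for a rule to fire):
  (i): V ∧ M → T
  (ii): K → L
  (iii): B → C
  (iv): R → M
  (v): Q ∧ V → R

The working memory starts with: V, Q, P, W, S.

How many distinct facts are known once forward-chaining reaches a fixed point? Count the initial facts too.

[1] (v) [Q ∧ V → R]. ⇒ new: R.
[2] (iv) [R → M]. ⇒ new: M.
[3] (i) [V ∧ M → T]. ⇒ new: T.
Closure: {M, P, Q, R, S, T, V, W} — 8 facts.

8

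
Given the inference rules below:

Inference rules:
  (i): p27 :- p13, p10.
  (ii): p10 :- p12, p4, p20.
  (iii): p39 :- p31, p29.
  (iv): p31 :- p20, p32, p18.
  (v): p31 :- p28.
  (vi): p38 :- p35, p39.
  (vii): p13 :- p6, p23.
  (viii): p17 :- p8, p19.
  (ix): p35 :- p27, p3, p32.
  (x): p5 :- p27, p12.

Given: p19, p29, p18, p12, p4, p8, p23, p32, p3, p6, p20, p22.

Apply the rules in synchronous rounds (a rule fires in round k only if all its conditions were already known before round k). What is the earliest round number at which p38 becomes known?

4

[1] (ii) [p10 :- p12, p4, p20.]; (iv) [p31 :- p20, p32, p18.]; (vii) [p13 :- p6, p23.]; (viii) [p17 :- p8, p19.]. ⇒ new: p10, p31, p13, p17.
[2] (i) [p27 :- p13, p10.]; (iii) [p39 :- p31, p29.]. ⇒ new: p27, p39.
[3] (ix) [p35 :- p27, p3, p32.]; (x) [p5 :- p27, p12.]. ⇒ new: p35, p5.
[4] (vi) [p38 :- p35, p39.]. ⇒ new: p38.
p38 first appears in round 4.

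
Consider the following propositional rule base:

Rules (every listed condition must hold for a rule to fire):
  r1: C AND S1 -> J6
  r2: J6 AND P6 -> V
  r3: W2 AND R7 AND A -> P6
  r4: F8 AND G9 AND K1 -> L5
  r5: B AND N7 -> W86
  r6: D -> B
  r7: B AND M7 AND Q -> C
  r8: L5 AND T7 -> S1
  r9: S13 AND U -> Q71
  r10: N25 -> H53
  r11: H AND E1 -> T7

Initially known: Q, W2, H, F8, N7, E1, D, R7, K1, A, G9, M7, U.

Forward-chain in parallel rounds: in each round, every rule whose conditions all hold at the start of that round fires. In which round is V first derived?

Round 1 — r3, r4, r6, r11, derive P6, L5, B, T7.
Round 2 — r5, r7, r8, derive W86, C, S1.
Round 3 — r1, derive J6.
Round 4 — r2, derive V.
V first appears in round 4.

4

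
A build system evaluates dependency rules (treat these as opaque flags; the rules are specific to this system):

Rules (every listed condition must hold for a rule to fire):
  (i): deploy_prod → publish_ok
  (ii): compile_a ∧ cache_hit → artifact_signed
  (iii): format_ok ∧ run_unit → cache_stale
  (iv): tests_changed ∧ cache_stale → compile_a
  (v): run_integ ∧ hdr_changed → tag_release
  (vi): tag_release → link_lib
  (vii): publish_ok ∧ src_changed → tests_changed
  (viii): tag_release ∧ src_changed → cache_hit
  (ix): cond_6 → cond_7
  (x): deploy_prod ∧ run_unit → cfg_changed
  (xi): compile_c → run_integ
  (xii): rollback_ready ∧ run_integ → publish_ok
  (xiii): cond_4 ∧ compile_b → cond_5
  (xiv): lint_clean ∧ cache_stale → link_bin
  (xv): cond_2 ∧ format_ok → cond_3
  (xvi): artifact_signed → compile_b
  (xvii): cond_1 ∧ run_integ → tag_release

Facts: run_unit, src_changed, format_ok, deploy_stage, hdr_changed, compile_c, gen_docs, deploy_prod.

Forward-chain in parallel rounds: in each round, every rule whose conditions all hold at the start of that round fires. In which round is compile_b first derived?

5

Round 1: (i) [deploy_prod → publish_ok]; (iii) [format_ok ∧ run_unit → cache_stale]; (x) [deploy_prod ∧ run_unit → cfg_changed]; (xi) [compile_c → run_integ]. New: publish_ok, cache_stale, cfg_changed, run_integ.
Round 2: (v) [run_integ ∧ hdr_changed → tag_release]; (vii) [publish_ok ∧ src_changed → tests_changed]. New: tag_release, tests_changed.
Round 3: (iv) [tests_changed ∧ cache_stale → compile_a]; (vi) [tag_release → link_lib]; (viii) [tag_release ∧ src_changed → cache_hit]. New: compile_a, link_lib, cache_hit.
Round 4: (ii) [compile_a ∧ cache_hit → artifact_signed]. New: artifact_signed.
Round 5: (xvi) [artifact_signed → compile_b]. New: compile_b.
compile_b first appears in round 5.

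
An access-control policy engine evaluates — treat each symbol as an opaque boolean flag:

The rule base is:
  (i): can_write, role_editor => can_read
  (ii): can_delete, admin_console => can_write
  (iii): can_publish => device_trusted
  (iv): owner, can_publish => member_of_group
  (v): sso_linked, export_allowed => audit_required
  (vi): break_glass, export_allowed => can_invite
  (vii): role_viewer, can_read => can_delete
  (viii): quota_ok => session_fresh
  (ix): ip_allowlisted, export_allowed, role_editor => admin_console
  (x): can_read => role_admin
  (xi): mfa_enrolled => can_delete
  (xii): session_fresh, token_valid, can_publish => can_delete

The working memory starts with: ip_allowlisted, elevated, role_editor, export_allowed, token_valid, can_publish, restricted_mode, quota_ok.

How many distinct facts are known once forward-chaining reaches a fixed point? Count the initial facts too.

15

Round 1 fires (iii), (viii), (ix), giving device_trusted, session_fresh, admin_console.
Round 2 fires (xii), giving can_delete.
Round 3 fires (ii), giving can_write.
Round 4 fires (i), giving can_read.
Round 5 fires (x), giving role_admin.
Closure: {admin_console, can_delete, can_publish, can_read, can_write, device_trusted, elevated, export_allowed, ip_allowlisted, quota_ok, restricted_mode, role_admin, role_editor, session_fresh, token_valid} — 15 facts.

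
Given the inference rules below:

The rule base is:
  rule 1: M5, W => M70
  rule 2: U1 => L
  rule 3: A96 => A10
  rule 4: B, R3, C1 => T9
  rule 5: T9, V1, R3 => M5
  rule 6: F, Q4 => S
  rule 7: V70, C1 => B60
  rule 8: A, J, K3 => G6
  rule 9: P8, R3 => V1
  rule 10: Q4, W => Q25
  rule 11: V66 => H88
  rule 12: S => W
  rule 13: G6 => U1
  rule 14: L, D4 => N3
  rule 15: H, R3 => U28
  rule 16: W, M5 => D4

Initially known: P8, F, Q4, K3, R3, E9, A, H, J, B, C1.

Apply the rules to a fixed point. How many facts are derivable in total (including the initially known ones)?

24

Round 1: rule 4 [B, R3, C1 => T9]; rule 6 [F, Q4 => S]; rule 8 [A, J, K3 => G6]; rule 9 [P8, R3 => V1]; rule 15 [H, R3 => U28]. Adds T9, S, G6, V1, U28.
Round 2: rule 5 [T9, V1, R3 => M5]; rule 12 [S => W]; rule 13 [G6 => U1]. Adds M5, W, U1.
Round 3: rule 1 [M5, W => M70]; rule 2 [U1 => L]; rule 10 [Q4, W => Q25]; rule 16 [W, M5 => D4]. Adds M70, L, Q25, D4.
Round 4: rule 14 [L, D4 => N3]. Adds N3.
Closure: {A, B, C1, D4, E9, F, G6, H, J, K3, L, M5, M70, N3, P8, Q25, Q4, R3, S, T9, U1, U28, V1, W} — 24 facts.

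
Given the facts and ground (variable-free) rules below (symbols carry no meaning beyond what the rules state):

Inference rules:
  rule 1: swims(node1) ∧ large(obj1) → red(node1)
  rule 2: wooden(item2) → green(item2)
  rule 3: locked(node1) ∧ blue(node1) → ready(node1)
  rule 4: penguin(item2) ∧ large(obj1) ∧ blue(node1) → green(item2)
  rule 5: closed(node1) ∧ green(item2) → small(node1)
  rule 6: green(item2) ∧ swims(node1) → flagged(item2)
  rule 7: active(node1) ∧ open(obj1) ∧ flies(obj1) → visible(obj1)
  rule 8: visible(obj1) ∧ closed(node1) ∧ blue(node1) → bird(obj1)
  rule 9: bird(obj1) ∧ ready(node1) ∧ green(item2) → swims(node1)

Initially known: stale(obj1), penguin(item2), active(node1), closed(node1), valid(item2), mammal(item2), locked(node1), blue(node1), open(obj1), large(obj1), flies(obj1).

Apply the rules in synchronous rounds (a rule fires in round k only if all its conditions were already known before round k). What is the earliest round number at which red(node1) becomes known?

4

Round 1: rule 3 [locked(node1) ∧ blue(node1) → ready(node1)]; rule 4 [penguin(item2) ∧ large(obj1) ∧ blue(node1) → green(item2)]; rule 7 [active(node1) ∧ open(obj1) ∧ flies(obj1) → visible(obj1)]. New: ready(node1), green(item2), visible(obj1).
Round 2: rule 5 [closed(node1) ∧ green(item2) → small(node1)]; rule 8 [visible(obj1) ∧ closed(node1) ∧ blue(node1) → bird(obj1)]. New: small(node1), bird(obj1).
Round 3: rule 9 [bird(obj1) ∧ ready(node1) ∧ green(item2) → swims(node1)]. New: swims(node1).
Round 4: rule 1 [swims(node1) ∧ large(obj1) → red(node1)]; rule 6 [green(item2) ∧ swims(node1) → flagged(item2)]. New: red(node1), flagged(item2).
red(node1) first appears in round 4.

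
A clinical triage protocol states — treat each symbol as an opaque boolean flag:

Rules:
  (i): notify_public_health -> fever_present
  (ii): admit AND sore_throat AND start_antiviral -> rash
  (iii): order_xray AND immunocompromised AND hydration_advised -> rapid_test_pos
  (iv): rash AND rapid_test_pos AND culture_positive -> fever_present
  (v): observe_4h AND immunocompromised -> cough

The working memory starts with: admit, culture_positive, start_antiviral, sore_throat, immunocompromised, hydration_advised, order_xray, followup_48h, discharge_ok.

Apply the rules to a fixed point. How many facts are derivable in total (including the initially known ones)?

12

[1] (ii) [admit AND sore_throat AND start_antiviral -> rash]; (iii) [order_xray AND immunocompromised AND hydration_advised -> rapid_test_pos]. ⇒ new: rash, rapid_test_pos.
[2] (iv) [rash AND rapid_test_pos AND culture_positive -> fever_present]. ⇒ new: fever_present.
Closure: {admit, culture_positive, discharge_ok, fever_present, followup_48h, hydration_advised, immunocompromised, order_xray, rapid_test_pos, rash, sore_throat, start_antiviral} — 12 facts.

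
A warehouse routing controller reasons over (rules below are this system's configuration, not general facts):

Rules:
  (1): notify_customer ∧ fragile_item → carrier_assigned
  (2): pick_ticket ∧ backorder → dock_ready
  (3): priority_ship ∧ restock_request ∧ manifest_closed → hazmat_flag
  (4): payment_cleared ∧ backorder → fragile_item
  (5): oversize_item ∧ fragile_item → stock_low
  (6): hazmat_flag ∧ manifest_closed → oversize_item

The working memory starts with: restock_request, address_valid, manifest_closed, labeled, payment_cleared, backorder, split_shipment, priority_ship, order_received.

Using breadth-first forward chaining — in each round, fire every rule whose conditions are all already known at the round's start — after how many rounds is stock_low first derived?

Round 1 — (3), (4), derive hazmat_flag, fragile_item.
Round 2 — (6), derive oversize_item.
Round 3 — (5), derive stock_low.
stock_low first appears in round 3.

3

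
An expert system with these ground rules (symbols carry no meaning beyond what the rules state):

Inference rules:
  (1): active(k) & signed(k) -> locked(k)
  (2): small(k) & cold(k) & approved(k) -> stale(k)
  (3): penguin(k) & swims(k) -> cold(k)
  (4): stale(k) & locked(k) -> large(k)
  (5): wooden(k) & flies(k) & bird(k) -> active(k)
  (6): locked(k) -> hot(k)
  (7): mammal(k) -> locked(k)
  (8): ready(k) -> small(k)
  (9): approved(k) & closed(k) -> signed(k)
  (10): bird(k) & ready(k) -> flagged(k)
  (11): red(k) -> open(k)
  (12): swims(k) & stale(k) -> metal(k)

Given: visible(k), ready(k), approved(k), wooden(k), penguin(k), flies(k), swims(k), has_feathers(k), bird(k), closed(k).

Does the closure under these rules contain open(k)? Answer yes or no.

no

Round 1: (3) [penguin(k) & swims(k) -> cold(k)]; (5) [wooden(k) & flies(k) & bird(k) -> active(k)]; (8) [ready(k) -> small(k)]; (9) [approved(k) & closed(k) -> signed(k)]; (10) [bird(k) & ready(k) -> flagged(k)]. New: cold(k), active(k), small(k), signed(k), flagged(k).
Round 2: (1) [active(k) & signed(k) -> locked(k)]; (2) [small(k) & cold(k) & approved(k) -> stale(k)]. New: locked(k), stale(k).
Round 3: (4) [stale(k) & locked(k) -> large(k)]; (6) [locked(k) -> hot(k)]; (12) [swims(k) & stale(k) -> metal(k)]. New: large(k), hot(k), metal(k).
Fixed point reached. open(k) is concluded only by (11); (11) needs red(k) (never derived).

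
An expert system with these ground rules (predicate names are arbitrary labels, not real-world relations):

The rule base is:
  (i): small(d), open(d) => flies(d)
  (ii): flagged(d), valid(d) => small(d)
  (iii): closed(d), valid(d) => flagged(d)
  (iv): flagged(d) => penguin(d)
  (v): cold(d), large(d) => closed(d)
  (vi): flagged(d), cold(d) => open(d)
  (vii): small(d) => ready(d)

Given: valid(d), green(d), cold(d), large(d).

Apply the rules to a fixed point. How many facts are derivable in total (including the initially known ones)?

11

[1] (v) [cold(d), large(d) => closed(d)]. ⇒ new: closed(d).
[2] (iii) [closed(d), valid(d) => flagged(d)]. ⇒ new: flagged(d).
[3] (ii) [flagged(d), valid(d) => small(d)]; (iv) [flagged(d) => penguin(d)]; (vi) [flagged(d), cold(d) => open(d)]. ⇒ new: small(d), penguin(d), open(d).
[4] (i) [small(d), open(d) => flies(d)]; (vii) [small(d) => ready(d)]. ⇒ new: flies(d), ready(d).
Closure: {closed(d), cold(d), flagged(d), flies(d), green(d), large(d), open(d), penguin(d), ready(d), small(d), valid(d)} — 11 facts.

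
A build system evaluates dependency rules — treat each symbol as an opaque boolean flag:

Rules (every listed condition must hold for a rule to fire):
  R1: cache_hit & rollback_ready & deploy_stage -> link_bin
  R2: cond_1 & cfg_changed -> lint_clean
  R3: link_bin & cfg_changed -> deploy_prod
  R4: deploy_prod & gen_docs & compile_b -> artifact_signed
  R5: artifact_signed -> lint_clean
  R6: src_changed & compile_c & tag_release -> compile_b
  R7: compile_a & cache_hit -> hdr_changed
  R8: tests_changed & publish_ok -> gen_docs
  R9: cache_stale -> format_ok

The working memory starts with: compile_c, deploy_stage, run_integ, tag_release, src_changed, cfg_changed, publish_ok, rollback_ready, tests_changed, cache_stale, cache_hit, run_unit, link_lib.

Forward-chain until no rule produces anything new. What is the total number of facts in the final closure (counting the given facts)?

20

Round 1: R1 [cache_hit & rollback_ready & deploy_stage -> link_bin]; R6 [src_changed & compile_c & tag_release -> compile_b]; R8 [tests_changed & publish_ok -> gen_docs]; R9 [cache_stale -> format_ok]. Adds link_bin, compile_b, gen_docs, format_ok.
Round 2: R3 [link_bin & cfg_changed -> deploy_prod]. Adds deploy_prod.
Round 3: R4 [deploy_prod & gen_docs & compile_b -> artifact_signed]. Adds artifact_signed.
Round 4: R5 [artifact_signed -> lint_clean]. Adds lint_clean.
Closure: {artifact_signed, cache_hit, cache_stale, cfg_changed, compile_b, compile_c, deploy_prod, deploy_stage, format_ok, gen_docs, link_bin, link_lib, lint_clean, publish_ok, rollback_ready, run_integ, run_unit, src_changed, tag_release, tests_changed} — 20 facts.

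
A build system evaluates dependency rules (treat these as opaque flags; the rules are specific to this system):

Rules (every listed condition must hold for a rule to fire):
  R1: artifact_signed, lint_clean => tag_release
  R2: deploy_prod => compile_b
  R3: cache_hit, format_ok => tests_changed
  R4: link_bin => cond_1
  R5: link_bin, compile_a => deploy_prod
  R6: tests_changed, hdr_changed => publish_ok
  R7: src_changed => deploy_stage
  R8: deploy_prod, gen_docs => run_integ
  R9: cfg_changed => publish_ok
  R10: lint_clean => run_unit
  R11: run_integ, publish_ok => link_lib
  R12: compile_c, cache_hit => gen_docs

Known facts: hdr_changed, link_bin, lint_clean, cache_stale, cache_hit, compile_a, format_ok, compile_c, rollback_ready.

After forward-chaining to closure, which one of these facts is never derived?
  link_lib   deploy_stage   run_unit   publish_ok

Round 1 fires R3, R4, R5, R10, R12, giving tests_changed, cond_1, deploy_prod, run_unit, gen_docs.
Round 2 fires R2, R6, R8, giving compile_b, publish_ok, run_integ.
Round 3 fires R11, giving link_lib.
Derived: run_unit (round 1), publish_ok (round 2), link_lib (round 3). deploy_stage never appears in any round.

deploy_stage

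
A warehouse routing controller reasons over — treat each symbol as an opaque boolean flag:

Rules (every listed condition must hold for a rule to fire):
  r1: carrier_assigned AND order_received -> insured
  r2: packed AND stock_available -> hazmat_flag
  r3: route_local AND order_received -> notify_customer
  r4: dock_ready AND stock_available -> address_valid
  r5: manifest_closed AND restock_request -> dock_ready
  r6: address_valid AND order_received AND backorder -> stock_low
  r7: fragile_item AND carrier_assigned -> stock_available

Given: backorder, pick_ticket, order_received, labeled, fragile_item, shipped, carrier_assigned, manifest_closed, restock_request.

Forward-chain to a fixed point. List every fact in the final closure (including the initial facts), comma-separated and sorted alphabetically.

[1] r1 [carrier_assigned AND order_received -> insured]; r5 [manifest_closed AND restock_request -> dock_ready]; r7 [fragile_item AND carrier_assigned -> stock_available]. ⇒ new: insured, dock_ready, stock_available.
[2] r4 [dock_ready AND stock_available -> address_valid]. ⇒ new: address_valid.
[3] r6 [address_valid AND order_received AND backorder -> stock_low]. ⇒ new: stock_low.

address_valid, backorder, carrier_assigned, dock_ready, fragile_item, insured, labeled, manifest_closed, order_received, pick_ticket, restock_request, shipped, stock_available, stock_low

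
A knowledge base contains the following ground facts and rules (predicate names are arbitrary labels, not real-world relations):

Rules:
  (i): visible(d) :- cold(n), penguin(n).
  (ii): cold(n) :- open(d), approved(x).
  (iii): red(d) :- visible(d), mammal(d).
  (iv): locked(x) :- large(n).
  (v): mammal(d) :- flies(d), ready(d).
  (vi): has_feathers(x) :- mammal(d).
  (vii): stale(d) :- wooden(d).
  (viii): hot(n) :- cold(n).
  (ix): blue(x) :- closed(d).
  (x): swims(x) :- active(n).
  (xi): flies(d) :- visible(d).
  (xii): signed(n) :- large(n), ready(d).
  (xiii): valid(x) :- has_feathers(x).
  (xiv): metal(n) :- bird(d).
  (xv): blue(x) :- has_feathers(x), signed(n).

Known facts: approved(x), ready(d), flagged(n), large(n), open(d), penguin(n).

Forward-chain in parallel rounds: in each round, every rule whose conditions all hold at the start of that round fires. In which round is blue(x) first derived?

6

Round 1: (ii) [cold(n) :- open(d), approved(x).]; (iv) [locked(x) :- large(n).]; (xii) [signed(n) :- large(n), ready(d).]. Adds cold(n), locked(x), signed(n).
Round 2: (i) [visible(d) :- cold(n), penguin(n).]; (viii) [hot(n) :- cold(n).]. Adds visible(d), hot(n).
Round 3: (xi) [flies(d) :- visible(d).]. Adds flies(d).
Round 4: (v) [mammal(d) :- flies(d), ready(d).]. Adds mammal(d).
Round 5: (iii) [red(d) :- visible(d), mammal(d).]; (vi) [has_feathers(x) :- mammal(d).]. Adds red(d), has_feathers(x).
Round 6: (xiii) [valid(x) :- has_feathers(x).]; (xv) [blue(x) :- has_feathers(x), signed(n).]. Adds valid(x), blue(x).
blue(x) first appears in round 6.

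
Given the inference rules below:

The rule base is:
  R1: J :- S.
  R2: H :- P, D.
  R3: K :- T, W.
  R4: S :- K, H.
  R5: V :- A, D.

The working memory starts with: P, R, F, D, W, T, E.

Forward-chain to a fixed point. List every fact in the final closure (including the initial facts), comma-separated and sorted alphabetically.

D, E, F, H, J, K, P, R, S, T, W

Round 1: R2 [H :- P, D.]; R3 [K :- T, W.]. New: H, K.
Round 2: R4 [S :- K, H.]. New: S.
Round 3: R1 [J :- S.]. New: J.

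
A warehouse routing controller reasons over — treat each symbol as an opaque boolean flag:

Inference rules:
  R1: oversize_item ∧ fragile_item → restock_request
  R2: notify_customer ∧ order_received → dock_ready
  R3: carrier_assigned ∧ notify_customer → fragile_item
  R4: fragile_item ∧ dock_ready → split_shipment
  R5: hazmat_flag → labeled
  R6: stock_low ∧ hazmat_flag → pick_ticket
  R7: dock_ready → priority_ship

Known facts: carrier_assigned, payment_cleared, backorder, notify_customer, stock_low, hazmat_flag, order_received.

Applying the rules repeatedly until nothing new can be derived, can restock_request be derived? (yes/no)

Round 1 — R2, R3, R5, R6, derive dock_ready, fragile_item, labeled, pick_ticket.
Round 2 — R4, R7, derive split_shipment, priority_ship.
Fixed point reached. restock_request is concluded only by R1; R1 needs oversize_item (never derived).

no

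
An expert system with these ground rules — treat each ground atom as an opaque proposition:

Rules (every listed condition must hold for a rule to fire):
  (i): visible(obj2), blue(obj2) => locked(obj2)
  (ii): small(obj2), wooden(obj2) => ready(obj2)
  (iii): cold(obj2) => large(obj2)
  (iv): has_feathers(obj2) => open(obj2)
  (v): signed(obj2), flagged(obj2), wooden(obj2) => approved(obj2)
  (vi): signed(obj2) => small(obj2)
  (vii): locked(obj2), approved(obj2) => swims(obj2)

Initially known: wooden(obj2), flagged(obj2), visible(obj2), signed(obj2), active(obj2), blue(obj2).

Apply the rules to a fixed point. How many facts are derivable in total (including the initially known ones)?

11

Round 1 fires (i), (v), (vi), giving locked(obj2), approved(obj2), small(obj2).
Round 2 fires (ii), (vii), giving ready(obj2), swims(obj2).
Closure: {active(obj2), approved(obj2), blue(obj2), flagged(obj2), locked(obj2), ready(obj2), signed(obj2), small(obj2), swims(obj2), visible(obj2), wooden(obj2)} — 11 facts.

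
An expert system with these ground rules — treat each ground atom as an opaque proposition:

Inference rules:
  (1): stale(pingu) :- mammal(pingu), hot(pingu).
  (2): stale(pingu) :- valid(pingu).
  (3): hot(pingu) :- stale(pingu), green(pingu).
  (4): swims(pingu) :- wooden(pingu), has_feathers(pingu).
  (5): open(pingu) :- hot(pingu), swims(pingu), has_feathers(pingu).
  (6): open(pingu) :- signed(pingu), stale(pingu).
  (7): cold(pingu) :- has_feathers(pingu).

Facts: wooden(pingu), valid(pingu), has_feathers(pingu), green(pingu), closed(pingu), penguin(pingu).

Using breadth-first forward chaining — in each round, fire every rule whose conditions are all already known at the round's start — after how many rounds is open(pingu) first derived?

Round 1 — (2), (4), (7), derive stale(pingu), swims(pingu), cold(pingu).
Round 2 — (3), derive hot(pingu).
Round 3 — (5), derive open(pingu).
open(pingu) first appears in round 3.

3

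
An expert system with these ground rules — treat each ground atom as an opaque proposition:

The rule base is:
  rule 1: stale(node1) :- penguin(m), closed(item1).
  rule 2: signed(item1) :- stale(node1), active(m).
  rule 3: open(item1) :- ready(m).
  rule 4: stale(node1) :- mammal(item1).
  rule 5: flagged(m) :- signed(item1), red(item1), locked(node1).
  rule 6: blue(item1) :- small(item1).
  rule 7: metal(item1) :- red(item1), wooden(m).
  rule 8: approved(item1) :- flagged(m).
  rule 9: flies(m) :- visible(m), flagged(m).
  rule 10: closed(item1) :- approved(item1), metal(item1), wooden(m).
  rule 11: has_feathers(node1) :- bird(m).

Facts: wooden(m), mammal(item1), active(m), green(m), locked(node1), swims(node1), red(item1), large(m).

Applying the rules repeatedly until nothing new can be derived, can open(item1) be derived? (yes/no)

Round 1 fires rule 4, rule 7, giving stale(node1), metal(item1).
Round 2 fires rule 2, giving signed(item1).
Round 3 fires rule 5, giving flagged(m).
Round 4 fires rule 8, giving approved(item1).
Round 5 fires rule 10, giving closed(item1).
Fixed point reached. open(item1) is concluded only by rule 3; rule 3 needs ready(m) (never derived).

no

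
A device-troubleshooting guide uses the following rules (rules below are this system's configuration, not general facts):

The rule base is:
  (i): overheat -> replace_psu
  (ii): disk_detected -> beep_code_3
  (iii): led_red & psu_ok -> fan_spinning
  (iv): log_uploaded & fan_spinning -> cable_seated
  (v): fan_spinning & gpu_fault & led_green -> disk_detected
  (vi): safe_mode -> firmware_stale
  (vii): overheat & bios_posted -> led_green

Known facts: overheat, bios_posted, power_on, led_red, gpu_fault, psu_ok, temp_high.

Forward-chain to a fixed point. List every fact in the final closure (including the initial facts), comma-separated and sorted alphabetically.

Round 1 — (i), (iii), (vii), derive replace_psu, fan_spinning, led_green.
Round 2 — (v), derive disk_detected.
Round 3 — (ii), derive beep_code_3.

beep_code_3, bios_posted, disk_detected, fan_spinning, gpu_fault, led_green, led_red, overheat, power_on, psu_ok, replace_psu, temp_high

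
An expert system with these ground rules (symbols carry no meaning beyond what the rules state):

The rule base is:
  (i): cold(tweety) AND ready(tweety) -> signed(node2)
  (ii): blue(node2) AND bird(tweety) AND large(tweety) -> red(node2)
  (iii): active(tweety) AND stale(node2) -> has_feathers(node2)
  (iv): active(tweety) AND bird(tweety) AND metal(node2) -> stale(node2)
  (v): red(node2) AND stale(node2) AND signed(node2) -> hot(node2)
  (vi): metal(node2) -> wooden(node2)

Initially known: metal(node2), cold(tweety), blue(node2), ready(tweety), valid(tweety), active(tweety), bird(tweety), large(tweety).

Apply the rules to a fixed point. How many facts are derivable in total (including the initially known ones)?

14

Round 1: (i) [cold(tweety) AND ready(tweety) -> signed(node2)]; (ii) [blue(node2) AND bird(tweety) AND large(tweety) -> red(node2)]; (iv) [active(tweety) AND bird(tweety) AND metal(node2) -> stale(node2)]; (vi) [metal(node2) -> wooden(node2)]. New: signed(node2), red(node2), stale(node2), wooden(node2).
Round 2: (iii) [active(tweety) AND stale(node2) -> has_feathers(node2)]; (v) [red(node2) AND stale(node2) AND signed(node2) -> hot(node2)]. New: has_feathers(node2), hot(node2).
Closure: {active(tweety), bird(tweety), blue(node2), cold(tweety), has_feathers(node2), hot(node2), large(tweety), metal(node2), ready(tweety), red(node2), signed(node2), stale(node2), valid(tweety), wooden(node2)} — 14 facts.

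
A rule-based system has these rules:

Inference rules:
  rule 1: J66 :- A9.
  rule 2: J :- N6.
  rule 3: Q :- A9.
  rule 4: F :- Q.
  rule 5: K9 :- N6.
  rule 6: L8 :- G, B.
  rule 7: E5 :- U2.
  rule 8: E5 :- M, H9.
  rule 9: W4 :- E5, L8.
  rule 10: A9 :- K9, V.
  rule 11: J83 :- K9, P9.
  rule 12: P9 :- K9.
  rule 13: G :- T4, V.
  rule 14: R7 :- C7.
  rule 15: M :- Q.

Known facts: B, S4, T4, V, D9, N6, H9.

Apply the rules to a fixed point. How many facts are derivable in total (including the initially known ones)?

20

Round 1: rule 2 [J :- N6.]; rule 5 [K9 :- N6.]; rule 13 [G :- T4, V.]. New: J, K9, G.
Round 2: rule 6 [L8 :- G, B.]; rule 10 [A9 :- K9, V.]; rule 12 [P9 :- K9.]. New: L8, A9, P9.
Round 3: rule 1 [J66 :- A9.]; rule 3 [Q :- A9.]; rule 11 [J83 :- K9, P9.]. New: J66, Q, J83.
Round 4: rule 4 [F :- Q.]; rule 15 [M :- Q.]. New: F, M.
Round 5: rule 8 [E5 :- M, H9.]. New: E5.
Round 6: rule 9 [W4 :- E5, L8.]. New: W4.
Closure: {A9, B, D9, E5, F, G, H9, J, J66, J83, K9, L8, M, N6, P9, Q, S4, T4, V, W4} — 20 facts.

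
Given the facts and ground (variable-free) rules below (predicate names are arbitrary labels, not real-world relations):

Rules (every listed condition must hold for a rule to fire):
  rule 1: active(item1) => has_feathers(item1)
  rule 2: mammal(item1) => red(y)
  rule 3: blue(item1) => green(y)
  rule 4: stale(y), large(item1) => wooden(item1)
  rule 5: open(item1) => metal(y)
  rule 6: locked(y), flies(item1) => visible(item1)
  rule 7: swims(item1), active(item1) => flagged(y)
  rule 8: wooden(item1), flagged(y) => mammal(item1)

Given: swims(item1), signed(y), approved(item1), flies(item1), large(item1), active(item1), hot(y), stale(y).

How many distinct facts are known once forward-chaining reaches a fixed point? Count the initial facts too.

13

Round 1: rule 1 [active(item1) => has_feathers(item1)]; rule 4 [stale(y), large(item1) => wooden(item1)]; rule 7 [swims(item1), active(item1) => flagged(y)]. New: has_feathers(item1), wooden(item1), flagged(y).
Round 2: rule 8 [wooden(item1), flagged(y) => mammal(item1)]. New: mammal(item1).
Round 3: rule 2 [mammal(item1) => red(y)]. New: red(y).
Closure: {active(item1), approved(item1), flagged(y), flies(item1), has_feathers(item1), hot(y), large(item1), mammal(item1), red(y), signed(y), stale(y), swims(item1), wooden(item1)} — 13 facts.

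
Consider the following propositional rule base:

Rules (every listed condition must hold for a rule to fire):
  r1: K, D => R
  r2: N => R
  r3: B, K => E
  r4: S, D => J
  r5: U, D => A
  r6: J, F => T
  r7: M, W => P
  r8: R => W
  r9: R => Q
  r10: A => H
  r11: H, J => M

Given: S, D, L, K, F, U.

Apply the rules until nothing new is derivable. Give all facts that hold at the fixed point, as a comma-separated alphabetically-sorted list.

A, D, F, H, J, K, L, M, P, Q, R, S, T, U, W

Round 1 fires r1, r4, r5, giving R, J, A.
Round 2 fires r6, r8, r9, r10, giving T, W, Q, H.
Round 3 fires r11, giving M.
Round 4 fires r7, giving P.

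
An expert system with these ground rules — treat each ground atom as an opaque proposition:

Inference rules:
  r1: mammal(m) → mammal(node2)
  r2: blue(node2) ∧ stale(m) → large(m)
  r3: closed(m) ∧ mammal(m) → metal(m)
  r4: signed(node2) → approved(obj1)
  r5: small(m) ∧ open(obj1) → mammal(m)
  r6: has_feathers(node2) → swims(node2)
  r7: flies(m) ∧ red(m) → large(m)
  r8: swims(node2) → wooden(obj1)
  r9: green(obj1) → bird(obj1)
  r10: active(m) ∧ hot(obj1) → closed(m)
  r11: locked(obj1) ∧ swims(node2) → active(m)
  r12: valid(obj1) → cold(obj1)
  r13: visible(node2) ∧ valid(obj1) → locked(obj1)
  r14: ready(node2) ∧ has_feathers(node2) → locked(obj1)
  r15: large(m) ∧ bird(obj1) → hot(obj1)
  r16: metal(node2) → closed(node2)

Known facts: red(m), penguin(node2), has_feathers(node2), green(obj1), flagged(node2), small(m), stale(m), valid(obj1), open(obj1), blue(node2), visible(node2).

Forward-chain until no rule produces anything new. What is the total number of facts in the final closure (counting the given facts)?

23

Round 1 fires r2, r5, r6, r9, r12, r13, giving large(m), mammal(m), swims(node2), bird(obj1), cold(obj1), locked(obj1).
Round 2 fires r1, r8, r11, r15, giving mammal(node2), wooden(obj1), active(m), hot(obj1).
Round 3 fires r10, giving closed(m).
Round 4 fires r3, giving metal(m).
Closure: {active(m), bird(obj1), blue(node2), closed(m), cold(obj1), flagged(node2), green(obj1), has_feathers(node2), hot(obj1), large(m), locked(obj1), mammal(m), mammal(node2), metal(m), open(obj1), penguin(node2), red(m), small(m), stale(m), swims(node2), valid(obj1), visible(node2), wooden(obj1)} — 23 facts.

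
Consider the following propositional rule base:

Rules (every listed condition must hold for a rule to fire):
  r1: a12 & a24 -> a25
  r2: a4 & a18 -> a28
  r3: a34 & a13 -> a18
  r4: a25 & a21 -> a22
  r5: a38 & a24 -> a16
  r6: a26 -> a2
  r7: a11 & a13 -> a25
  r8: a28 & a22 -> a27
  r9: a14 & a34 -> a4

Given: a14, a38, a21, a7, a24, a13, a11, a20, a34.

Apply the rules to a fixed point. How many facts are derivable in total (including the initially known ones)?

Round 1: r3 [a34 & a13 -> a18]; r5 [a38 & a24 -> a16]; r7 [a11 & a13 -> a25]; r9 [a14 & a34 -> a4]. Adds a18, a16, a25, a4.
Round 2: r2 [a4 & a18 -> a28]; r4 [a25 & a21 -> a22]. Adds a28, a22.
Round 3: r8 [a28 & a22 -> a27]. Adds a27.
Closure: {a11, a13, a14, a16, a18, a20, a21, a22, a24, a25, a27, a28, a34, a38, a4, a7} — 16 facts.

16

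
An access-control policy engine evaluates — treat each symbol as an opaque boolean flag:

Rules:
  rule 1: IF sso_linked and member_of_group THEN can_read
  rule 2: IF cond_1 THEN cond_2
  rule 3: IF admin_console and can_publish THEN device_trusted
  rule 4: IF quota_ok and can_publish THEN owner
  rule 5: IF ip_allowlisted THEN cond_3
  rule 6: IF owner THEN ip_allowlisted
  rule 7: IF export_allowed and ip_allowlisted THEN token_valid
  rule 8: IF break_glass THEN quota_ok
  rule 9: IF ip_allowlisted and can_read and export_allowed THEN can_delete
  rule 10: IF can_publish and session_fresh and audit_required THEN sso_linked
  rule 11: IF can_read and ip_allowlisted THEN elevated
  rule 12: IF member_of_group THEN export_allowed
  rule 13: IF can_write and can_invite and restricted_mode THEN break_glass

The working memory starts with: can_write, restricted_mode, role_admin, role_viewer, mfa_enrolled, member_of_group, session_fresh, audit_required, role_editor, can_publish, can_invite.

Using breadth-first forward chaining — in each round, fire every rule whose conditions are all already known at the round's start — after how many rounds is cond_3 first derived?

5

[1] rule 10 [IF can_publish and session_fresh and audit_required THEN sso_linked]; rule 12 [IF member_of_group THEN export_allowed]; rule 13 [IF can_write and can_invite and restricted_mode THEN break_glass]. ⇒ new: sso_linked, export_allowed, break_glass.
[2] rule 1 [IF sso_linked and member_of_group THEN can_read]; rule 8 [IF break_glass THEN quota_ok]. ⇒ new: can_read, quota_ok.
[3] rule 4 [IF quota_ok and can_publish THEN owner]. ⇒ new: owner.
[4] rule 6 [IF owner THEN ip_allowlisted]. ⇒ new: ip_allowlisted.
[5] rule 5 [IF ip_allowlisted THEN cond_3]; rule 7 [IF export_allowed and ip_allowlisted THEN token_valid]; rule 9 [IF ip_allowlisted and can_read and export_allowed THEN can_delete]; rule 11 [IF can_read and ip_allowlisted THEN elevated]. ⇒ new: cond_3, token_valid, can_delete, elevated.
cond_3 first appears in round 5.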